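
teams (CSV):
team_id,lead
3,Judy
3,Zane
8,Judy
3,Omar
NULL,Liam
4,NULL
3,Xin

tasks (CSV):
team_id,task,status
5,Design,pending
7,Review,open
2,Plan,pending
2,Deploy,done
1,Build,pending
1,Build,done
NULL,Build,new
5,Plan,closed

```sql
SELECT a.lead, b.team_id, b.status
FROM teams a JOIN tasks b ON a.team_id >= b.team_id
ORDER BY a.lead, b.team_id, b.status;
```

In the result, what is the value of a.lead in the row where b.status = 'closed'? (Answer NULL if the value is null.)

Judy

INNER JOIN keeps only pairs where the ON condition holds.
Matching on a.team_id >= b.team_id. A NULL in a compared column never satisfies the condition.
- team_id=3: 4 matching b row(s), so 4 row(s) emitted.
- team_id=3: 4 matching b row(s), so 4 row(s) emitted.
- team_id=8: 7 matching b row(s), so 7 row(s) emitted.
- team_id=3: 4 matching b row(s), so 4 row(s) emitted.
- team_id=NULL: no matching b row, dropped.
- team_id=4: 4 matching b row(s), so 4 row(s) emitted.
- team_id=3: 4 matching b row(s), so 4 row(s) emitted.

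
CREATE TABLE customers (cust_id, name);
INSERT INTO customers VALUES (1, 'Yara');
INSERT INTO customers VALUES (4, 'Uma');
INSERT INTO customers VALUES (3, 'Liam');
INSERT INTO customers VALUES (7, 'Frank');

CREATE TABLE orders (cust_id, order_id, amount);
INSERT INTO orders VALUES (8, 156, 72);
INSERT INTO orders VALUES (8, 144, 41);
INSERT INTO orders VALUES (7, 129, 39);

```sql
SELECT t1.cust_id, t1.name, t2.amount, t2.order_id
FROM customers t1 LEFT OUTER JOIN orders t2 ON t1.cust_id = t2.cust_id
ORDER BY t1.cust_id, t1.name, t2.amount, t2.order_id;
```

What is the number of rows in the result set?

4

LEFT JOIN keeps every row from `customers`; unmatched rows get NULL for `orders`'s columns.
Matching on t1.cust_id = t2.cust_id.
- t1 row (cust_id=1): no match → kept, t2 columns NULL.
- t1 row (cust_id=4): no match → kept, t2 columns NULL.
- t1 row (cust_id=3): no match → kept, t2 columns NULL.
- t1 row (cust_id=7): matches 1 t2 row(s) → 1 output row(s).
Total: 1 matched + 3 padded = 4 rows.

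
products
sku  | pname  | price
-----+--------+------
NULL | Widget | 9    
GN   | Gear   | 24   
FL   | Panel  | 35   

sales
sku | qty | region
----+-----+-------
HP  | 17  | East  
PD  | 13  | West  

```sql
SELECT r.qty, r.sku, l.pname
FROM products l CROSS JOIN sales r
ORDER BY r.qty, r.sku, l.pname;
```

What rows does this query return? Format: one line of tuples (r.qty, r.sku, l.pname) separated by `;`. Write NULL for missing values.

(13, PD, Gear); (13, PD, Panel); (13, PD, Widget); (17, HP, Gear); (17, HP, Panel); (17, HP, Widget)

CROSS JOIN pairs every row of `products` with every row of `sales`: 3 × 2 = 6 rows.
After projecting and ordering:
r.qty | r.sku | l.pname
13 | PD | Gear
13 | PD | Panel
13 | PD | Widget
17 | HP | Gear
17 | HP | Panel
17 | HP | Widget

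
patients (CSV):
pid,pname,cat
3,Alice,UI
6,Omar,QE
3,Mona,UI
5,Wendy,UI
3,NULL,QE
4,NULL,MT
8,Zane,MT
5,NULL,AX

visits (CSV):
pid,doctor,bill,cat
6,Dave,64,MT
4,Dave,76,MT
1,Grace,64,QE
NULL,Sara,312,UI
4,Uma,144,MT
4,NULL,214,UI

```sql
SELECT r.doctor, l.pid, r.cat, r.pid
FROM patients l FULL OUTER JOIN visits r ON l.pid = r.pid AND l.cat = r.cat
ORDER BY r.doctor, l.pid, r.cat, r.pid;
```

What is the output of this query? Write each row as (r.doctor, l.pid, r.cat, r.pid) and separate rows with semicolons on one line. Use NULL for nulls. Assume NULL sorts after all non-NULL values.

FULL OUTER JOIN keeps every row from both sides; unmatched rows get NULL for the other side's columns.
Matching on l.pid = r.pid AND l.cat = r.cat. A NULL in a compared column never satisfies the condition.
- l (pid=3, cat=UI) has no partner → padded with NULL.
- l (pid=6, cat=QE) has no partner → padded with NULL.
- l (pid=3, cat=UI) has no partner → padded with NULL.
- l (pid=5, cat=UI) has no partner → padded with NULL.
- l (pid=3, cat=QE) has no partner → padded with NULL.
- l (pid=4, cat=MT) pairs with 2 row(s) of r.
- l (pid=8, cat=MT) has no partner → padded with NULL.
- l (pid=5, cat=AX) has no partner → padded with NULL.
- 4 row(s) from r found no l partner → padded with NULL.

(Dave, 4, MT, 4); (Dave, NULL, MT, 6); (Grace, NULL, QE, 1); (Sara, NULL, UI, NULL); (Uma, 4, MT, 4); (NULL, 3, NULL, NULL); (NULL, 3, NULL, NULL); (NULL, 3, NULL, NULL); (NULL, 5, NULL, NULL); (NULL, 5, NULL, NULL); (NULL, 6, NULL, NULL); (NULL, 8, NULL, NULL); (NULL, NULL, UI, 4)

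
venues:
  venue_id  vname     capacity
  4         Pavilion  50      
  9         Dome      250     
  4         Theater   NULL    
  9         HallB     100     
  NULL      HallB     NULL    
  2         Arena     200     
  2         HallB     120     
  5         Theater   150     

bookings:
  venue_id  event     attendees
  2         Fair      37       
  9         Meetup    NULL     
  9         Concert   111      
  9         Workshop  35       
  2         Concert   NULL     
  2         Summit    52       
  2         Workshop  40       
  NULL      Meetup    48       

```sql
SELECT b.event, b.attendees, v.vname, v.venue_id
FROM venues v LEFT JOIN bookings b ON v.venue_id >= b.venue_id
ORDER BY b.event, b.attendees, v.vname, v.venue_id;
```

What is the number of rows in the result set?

LEFT JOIN keeps every row from `venues`; unmatched rows get NULL for `bookings`'s columns.
Matching on v.venue_id >= b.venue_id. A NULL in a compared column never satisfies the condition.
Matched pairs: 34; unmatched v rows kept: 1.
Total: 34 matched + 1 padded = 35 rows.

35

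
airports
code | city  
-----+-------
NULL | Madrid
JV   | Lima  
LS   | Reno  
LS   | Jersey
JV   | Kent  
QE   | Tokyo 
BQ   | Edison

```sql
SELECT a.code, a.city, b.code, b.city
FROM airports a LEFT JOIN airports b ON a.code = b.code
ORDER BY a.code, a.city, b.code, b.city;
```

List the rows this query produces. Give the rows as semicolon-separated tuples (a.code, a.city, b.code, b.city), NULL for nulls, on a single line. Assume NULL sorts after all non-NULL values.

LEFT JOIN keeps every row from `airports a`; unmatched rows get NULL for `airports b`'s columns.
Matching on a.code = b.code. A NULL in a compared column never satisfies the condition.
Matched pairs: 10; unmatched a rows kept: 1.

(BQ, Edison, BQ, Edison); (JV, Kent, JV, Kent); (JV, Kent, JV, Lima); (JV, Lima, JV, Kent); (JV, Lima, JV, Lima); (LS, Jersey, LS, Jersey); (LS, Jersey, LS, Reno); (LS, Reno, LS, Jersey); (LS, Reno, LS, Reno); (QE, Tokyo, QE, Tokyo); (NULL, Madrid, NULL, NULL)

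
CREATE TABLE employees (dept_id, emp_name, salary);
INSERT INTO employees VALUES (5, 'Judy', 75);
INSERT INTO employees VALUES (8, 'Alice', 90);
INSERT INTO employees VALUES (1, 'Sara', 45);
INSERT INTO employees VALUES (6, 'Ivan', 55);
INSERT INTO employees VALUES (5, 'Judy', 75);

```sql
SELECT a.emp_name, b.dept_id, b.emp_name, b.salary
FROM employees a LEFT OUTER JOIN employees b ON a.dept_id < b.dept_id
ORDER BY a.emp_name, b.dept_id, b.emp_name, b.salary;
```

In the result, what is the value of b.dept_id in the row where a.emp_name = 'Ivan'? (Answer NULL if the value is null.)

LEFT JOIN keeps every row from `employees a`; unmatched rows get NULL for `employees b`'s columns.
Matching on a.dept_id < b.dept_id.
Matched pairs: 9; unmatched a rows kept: 1.

8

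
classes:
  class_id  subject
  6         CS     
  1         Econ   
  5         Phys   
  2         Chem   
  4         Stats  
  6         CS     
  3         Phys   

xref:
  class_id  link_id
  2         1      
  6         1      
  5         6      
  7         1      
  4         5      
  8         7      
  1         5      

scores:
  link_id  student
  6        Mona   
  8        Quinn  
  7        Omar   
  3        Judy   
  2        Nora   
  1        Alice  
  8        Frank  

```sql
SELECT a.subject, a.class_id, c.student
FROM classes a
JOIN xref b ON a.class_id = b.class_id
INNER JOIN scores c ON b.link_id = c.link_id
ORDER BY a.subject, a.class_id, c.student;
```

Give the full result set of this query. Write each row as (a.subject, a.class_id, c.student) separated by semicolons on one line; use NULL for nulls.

(CS, 6, Alice); (CS, 6, Alice); (Chem, 2, Alice); (Phys, 5, Mona)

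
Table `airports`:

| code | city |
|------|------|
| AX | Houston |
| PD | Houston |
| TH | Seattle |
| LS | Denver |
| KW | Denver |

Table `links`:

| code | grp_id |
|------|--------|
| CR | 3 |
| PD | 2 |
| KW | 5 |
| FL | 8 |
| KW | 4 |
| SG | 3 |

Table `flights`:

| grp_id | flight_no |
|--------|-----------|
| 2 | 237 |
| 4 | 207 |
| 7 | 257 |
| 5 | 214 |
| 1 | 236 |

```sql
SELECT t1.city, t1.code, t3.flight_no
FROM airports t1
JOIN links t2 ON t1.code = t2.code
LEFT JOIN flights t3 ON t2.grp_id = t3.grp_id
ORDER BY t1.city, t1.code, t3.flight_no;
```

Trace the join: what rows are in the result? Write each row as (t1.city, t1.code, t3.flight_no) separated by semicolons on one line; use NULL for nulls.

(Denver, KW, 207); (Denver, KW, 214); (Houston, PD, 237)

Step 1 — t1 INNER JOIN t2 on code → 3 row(s).
Then LEFT JOIN `flights t3` on grp_id: each of those 3 rows is kept; rows whose t2.grp_id has no match in t3 get NULL for t3's columns.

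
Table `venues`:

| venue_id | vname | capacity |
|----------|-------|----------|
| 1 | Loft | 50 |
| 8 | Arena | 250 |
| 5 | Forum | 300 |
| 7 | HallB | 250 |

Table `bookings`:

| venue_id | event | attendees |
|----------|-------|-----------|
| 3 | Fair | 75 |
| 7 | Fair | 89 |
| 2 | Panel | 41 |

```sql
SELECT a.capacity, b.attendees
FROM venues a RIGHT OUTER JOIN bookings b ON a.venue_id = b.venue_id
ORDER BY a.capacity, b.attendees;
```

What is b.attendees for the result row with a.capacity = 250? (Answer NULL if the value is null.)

RIGHT JOIN keeps every row from `bookings`; unmatched rows get NULL for `venues`'s columns.
Matching on a.venue_id = b.venue_id.
- a row (venue_id=1): no match.
- a row (venue_id=8): no match.
- a row (venue_id=5): no match.
- a row (venue_id=7): matches 1 b row(s) → 1 output row(s).
- 2 row(s) from b found no a partner → padded with NULL.

89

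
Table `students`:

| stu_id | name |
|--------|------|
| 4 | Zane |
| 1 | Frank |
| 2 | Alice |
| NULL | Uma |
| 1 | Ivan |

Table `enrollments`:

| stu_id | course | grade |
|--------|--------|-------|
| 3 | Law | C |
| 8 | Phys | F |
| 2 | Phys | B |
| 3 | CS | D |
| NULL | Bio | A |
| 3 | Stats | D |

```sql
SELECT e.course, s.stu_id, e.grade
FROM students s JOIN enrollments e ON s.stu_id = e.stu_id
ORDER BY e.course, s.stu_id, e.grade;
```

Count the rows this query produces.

1

INNER JOIN keeps only pairs where the ON condition holds.
Matching on s.stu_id = e.stu_id. A NULL in a compared column never satisfies the condition.
Matched pairs: 1.
Total: 1 rows.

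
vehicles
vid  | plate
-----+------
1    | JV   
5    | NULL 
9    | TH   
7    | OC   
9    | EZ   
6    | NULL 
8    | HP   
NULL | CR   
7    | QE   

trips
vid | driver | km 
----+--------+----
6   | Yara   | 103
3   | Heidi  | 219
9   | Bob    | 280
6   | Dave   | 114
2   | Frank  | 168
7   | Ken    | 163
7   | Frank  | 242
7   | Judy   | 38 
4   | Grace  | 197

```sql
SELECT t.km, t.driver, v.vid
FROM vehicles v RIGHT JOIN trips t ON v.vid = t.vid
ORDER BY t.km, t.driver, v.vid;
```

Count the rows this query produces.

13

RIGHT JOIN keeps every row from `trips`; unmatched rows get NULL for `vehicles`'s columns.
Matching on v.vid = t.vid. A NULL in a compared column never satisfies the condition.
Matched pairs: 10; unmatched t rows kept: 3.
Total: 10 matched + 3 padded = 13 rows.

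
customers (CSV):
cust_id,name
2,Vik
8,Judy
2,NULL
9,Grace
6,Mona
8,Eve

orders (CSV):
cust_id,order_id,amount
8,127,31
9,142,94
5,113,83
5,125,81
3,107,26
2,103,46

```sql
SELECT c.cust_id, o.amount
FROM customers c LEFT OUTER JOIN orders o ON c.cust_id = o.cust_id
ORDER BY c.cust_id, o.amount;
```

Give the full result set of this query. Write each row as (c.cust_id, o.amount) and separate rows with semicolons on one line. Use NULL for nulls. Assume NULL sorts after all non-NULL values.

LEFT JOIN keeps every row from `customers`; unmatched rows get NULL for `orders`'s columns.
Matching on c.cust_id = o.cust_id.
- c row (cust_id=2): matches 1 o row(s) → 1 output row(s).
- c row (cust_id=8): matches 1 o row(s) → 1 output row(s).
- c row (cust_id=2): matches 1 o row(s) → 1 output row(s).
- c row (cust_id=9): matches 1 o row(s) → 1 output row(s).
- c row (cust_id=6): no match → kept, o columns NULL.
- c row (cust_id=8): matches 1 o row(s) → 1 output row(s).
After projecting and ordering:
c.cust_id | o.amount
2 | 46
2 | 46
6 | NULL
8 | 31
8 | 31
9 | 94

(2, 46); (2, 46); (6, NULL); (8, 31); (8, 31); (9, 94)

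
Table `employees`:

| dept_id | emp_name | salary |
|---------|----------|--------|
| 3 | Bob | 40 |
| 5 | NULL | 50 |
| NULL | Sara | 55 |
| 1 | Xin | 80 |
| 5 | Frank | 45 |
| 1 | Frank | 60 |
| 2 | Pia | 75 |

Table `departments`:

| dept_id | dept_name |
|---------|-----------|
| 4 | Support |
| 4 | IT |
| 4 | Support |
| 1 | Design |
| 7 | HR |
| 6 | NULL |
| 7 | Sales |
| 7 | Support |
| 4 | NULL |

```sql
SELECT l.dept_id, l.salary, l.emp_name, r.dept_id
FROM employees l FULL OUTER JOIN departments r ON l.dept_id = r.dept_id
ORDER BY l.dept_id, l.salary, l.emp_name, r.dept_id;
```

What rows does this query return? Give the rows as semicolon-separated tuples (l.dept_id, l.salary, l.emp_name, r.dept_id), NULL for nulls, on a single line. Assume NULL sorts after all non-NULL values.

FULL OUTER JOIN keeps every row from both sides; unmatched rows get NULL for the other side's columns.
Matching on l.dept_id = r.dept_id. A NULL in a compared column never satisfies the condition.
- dept_id=3: no r row matches, row kept with r columns NULL.
- dept_id=5: no r row matches, row kept with r columns NULL.
- dept_id=NULL: no r row matches, row kept with r columns NULL.
- dept_id=1: 1 matching r row(s), so 1 row(s) emitted.
- dept_id=5: no r row matches, row kept with r columns NULL.
- dept_id=1: 1 matching r row(s), so 1 row(s) emitted.
- dept_id=2: no r row matches, row kept with r columns NULL.
- plus 8 unmatched r row(s), each kept with NULL l columns.

(1, 60, Frank, 1); (1, 80, Xin, 1); (2, 75, Pia, NULL); (3, 40, Bob, NULL); (5, 45, Frank, NULL); (5, 50, NULL, NULL); (NULL, 55, Sara, NULL); (NULL, NULL, NULL, 4); (NULL, NULL, NULL, 4); (NULL, NULL, NULL, 4); (NULL, NULL, NULL, 4); (NULL, NULL, NULL, 6); (NULL, NULL, NULL, 7); (NULL, NULL, NULL, 7); (NULL, NULL, NULL, 7)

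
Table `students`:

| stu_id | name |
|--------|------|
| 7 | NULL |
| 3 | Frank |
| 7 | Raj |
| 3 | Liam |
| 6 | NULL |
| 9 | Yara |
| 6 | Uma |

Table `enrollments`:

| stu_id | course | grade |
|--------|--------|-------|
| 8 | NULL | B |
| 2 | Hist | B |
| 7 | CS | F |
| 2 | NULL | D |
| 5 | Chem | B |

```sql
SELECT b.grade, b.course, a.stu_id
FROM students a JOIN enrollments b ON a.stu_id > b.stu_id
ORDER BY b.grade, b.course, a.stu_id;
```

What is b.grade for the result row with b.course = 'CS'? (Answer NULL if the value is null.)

F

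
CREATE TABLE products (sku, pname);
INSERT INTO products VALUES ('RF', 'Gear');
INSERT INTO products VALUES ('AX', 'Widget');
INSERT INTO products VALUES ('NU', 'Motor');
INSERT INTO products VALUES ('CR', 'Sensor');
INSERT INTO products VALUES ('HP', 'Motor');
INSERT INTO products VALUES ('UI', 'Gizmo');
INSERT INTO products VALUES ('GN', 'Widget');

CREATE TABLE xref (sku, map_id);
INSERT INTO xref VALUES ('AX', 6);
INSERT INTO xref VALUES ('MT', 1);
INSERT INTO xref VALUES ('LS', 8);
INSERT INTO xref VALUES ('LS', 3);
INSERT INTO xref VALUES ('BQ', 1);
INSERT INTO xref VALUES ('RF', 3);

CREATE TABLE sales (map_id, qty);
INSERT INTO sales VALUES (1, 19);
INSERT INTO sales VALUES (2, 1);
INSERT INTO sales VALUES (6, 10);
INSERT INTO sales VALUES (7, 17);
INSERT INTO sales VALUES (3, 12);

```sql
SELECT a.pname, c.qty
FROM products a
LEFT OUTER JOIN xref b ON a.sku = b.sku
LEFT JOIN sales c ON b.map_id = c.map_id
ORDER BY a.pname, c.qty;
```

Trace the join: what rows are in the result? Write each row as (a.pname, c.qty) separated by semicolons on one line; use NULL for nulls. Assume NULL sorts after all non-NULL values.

Step 1 — a LEFT JOIN b on sku → 7 row(s).
Then LEFT JOIN `sales c` on map_id: each of those 7 rows is kept; rows whose b.map_id has no match in c get NULL for c's columns.

(Gear, 12); (Gizmo, NULL); (Motor, NULL); (Motor, NULL); (Sensor, NULL); (Widget, 10); (Widget, NULL)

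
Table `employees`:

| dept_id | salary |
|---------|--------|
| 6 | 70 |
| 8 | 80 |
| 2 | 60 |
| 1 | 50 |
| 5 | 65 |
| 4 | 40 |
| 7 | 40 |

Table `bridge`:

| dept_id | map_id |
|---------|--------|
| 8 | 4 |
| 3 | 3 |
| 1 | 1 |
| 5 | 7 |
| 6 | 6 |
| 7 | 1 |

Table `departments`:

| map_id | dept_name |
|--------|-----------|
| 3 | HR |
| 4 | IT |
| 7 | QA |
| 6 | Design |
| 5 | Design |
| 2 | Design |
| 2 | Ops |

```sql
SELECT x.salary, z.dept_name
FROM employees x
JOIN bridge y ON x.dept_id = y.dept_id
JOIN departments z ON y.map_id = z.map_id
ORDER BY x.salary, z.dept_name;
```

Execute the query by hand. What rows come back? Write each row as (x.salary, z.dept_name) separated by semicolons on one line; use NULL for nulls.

(65, QA); (70, Design); (80, IT)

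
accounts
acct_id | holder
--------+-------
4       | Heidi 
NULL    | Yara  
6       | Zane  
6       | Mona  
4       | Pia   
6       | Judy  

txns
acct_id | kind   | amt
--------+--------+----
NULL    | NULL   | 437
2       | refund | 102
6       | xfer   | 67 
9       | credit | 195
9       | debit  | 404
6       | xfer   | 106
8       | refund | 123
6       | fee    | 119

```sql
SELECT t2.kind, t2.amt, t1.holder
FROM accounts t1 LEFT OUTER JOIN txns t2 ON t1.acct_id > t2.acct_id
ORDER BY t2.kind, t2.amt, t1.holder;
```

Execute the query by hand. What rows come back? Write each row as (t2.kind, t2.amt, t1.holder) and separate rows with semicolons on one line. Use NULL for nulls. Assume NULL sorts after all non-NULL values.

(refund, 102, Heidi); (refund, 102, Judy); (refund, 102, Mona); (refund, 102, Pia); (refund, 102, Zane); (NULL, NULL, Yara)

LEFT JOIN keeps every row from `accounts`; unmatched rows get NULL for `txns`'s columns.
Matching on t1.acct_id > t2.acct_id. A NULL in a compared column never satisfies the condition.
Matched pairs: 5; unmatched t1 rows kept: 1.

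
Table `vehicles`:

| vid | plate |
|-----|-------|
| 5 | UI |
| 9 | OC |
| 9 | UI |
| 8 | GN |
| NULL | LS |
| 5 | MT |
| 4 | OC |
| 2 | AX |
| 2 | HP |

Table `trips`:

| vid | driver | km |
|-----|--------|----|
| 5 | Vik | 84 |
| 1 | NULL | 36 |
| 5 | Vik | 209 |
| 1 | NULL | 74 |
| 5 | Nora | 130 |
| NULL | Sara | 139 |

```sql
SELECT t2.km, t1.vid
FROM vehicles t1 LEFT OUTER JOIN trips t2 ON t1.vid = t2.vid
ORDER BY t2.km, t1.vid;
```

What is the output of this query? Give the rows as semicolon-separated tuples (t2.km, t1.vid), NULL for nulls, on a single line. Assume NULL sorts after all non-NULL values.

LEFT JOIN keeps every row from `vehicles`; unmatched rows get NULL for `trips`'s columns.
Matching on t1.vid = t2.vid. A NULL in a compared column never satisfies the condition.
- t1 row (vid=5): matches 3 t2 row(s) → 3 output row(s).
- t1 row (vid=9): no match → kept, t2 columns NULL.
- t1 row (vid=9): no match → kept, t2 columns NULL.
- t1 row (vid=8): no match → kept, t2 columns NULL.
- t1 row (vid=NULL): no match → kept, t2 columns NULL.
- t1 row (vid=5): matches 3 t2 row(s) → 3 output row(s).
- t1 row (vid=4): no match → kept, t2 columns NULL.
- t1 row (vid=2): no match → kept, t2 columns NULL.
- t1 row (vid=2): no match → kept, t2 columns NULL.

(84, 5); (84, 5); (130, 5); (130, 5); (209, 5); (209, 5); (NULL, 2); (NULL, 2); (NULL, 4); (NULL, 8); (NULL, 9); (NULL, 9); (NULL, NULL)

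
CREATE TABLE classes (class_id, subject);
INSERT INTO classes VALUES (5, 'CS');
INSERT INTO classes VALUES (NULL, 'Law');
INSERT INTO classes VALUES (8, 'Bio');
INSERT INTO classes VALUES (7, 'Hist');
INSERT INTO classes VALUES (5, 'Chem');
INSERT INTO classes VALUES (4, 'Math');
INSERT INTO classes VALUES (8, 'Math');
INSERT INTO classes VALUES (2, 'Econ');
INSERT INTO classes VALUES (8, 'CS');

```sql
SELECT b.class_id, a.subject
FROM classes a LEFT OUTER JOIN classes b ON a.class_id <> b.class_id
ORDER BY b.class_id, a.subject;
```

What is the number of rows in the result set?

49

LEFT JOIN keeps every row from `classes a`; unmatched rows get NULL for `classes b`'s columns.
Matching on a.class_id <> b.class_id. A NULL in a compared column never satisfies the condition.
Matched pairs: 48; unmatched a rows kept: 1.
Total: 48 matched + 1 padded = 49 rows.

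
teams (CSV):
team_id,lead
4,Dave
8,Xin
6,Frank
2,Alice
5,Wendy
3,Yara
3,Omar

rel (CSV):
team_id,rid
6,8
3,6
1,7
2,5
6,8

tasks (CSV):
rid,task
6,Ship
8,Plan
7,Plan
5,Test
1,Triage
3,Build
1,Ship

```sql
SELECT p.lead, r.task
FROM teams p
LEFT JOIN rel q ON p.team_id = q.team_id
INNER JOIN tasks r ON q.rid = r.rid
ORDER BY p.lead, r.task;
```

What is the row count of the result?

5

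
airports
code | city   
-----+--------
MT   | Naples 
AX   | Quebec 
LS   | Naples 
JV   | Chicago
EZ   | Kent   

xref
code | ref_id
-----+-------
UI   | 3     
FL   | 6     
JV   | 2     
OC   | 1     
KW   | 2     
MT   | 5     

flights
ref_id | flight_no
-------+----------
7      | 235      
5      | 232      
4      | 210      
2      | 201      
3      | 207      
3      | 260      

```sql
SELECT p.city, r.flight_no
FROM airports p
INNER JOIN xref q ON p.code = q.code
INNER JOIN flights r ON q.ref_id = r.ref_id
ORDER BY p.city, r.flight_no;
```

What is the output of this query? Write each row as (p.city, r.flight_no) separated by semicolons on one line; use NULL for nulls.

(Chicago, 201); (Naples, 232)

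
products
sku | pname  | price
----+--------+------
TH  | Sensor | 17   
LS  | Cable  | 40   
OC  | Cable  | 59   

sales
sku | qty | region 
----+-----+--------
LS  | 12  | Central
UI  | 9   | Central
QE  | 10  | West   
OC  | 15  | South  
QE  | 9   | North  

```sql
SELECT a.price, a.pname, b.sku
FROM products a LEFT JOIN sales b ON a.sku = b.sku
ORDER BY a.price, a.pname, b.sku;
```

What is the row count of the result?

3

LEFT JOIN keeps every row from `products`; unmatched rows get NULL for `sales`'s columns.
Matching on a.sku = b.sku.
Matched pairs: 2; unmatched a rows kept: 1.
Total: 2 matched + 1 padded = 3 rows.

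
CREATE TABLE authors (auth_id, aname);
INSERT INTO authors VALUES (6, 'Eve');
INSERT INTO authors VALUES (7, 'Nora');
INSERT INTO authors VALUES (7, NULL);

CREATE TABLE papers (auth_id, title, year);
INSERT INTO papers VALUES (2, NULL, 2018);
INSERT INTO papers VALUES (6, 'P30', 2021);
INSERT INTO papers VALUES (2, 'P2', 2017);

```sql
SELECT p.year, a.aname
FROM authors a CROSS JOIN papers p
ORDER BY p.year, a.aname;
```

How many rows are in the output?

CROSS JOIN pairs every row of `authors` with every row of `papers`: 3 × 3 = 9 rows.

9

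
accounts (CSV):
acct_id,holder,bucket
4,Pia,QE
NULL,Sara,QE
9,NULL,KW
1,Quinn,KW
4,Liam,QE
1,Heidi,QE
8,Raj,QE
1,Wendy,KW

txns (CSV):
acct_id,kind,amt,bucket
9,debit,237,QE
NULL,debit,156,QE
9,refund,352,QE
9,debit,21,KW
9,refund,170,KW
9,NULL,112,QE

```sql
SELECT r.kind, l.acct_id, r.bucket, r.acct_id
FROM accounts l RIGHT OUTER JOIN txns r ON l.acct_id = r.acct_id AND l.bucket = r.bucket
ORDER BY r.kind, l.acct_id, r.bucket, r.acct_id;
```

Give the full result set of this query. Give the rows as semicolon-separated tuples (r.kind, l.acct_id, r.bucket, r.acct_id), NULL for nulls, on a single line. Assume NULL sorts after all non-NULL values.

RIGHT JOIN keeps every row from `txns`; unmatched rows get NULL for `accounts`'s columns.
Matching on l.acct_id = r.acct_id AND l.bucket = r.bucket. A NULL in a compared column never satisfies the condition.
- l[0] acct_id=4, bucket=QE → no match.
- l[1] acct_id=NULL, bucket=QE → no match.
- l[2] acct_id=9, bucket=KW → 2 match(es) in r → 2 row(s).
- l[3] acct_id=1, bucket=KW → no match.
- l[4] acct_id=4, bucket=QE → no match.
- l[5] acct_id=1, bucket=QE → no match.
- l[6] acct_id=8, bucket=QE → no match.
- l[7] acct_id=1, bucket=KW → no match.
- plus 4 unmatched r row(s), each kept with NULL l columns.
After projecting and ordering:
r.kind | l.acct_id | r.bucket | r.acct_id
debit | 9 | KW | 9
debit | NULL | QE | 9
debit | NULL | QE | NULL
refund | 9 | KW | 9
refund | NULL | QE | 9
NULL | NULL | QE | 9

(debit, 9, KW, 9); (debit, NULL, QE, 9); (debit, NULL, QE, NULL); (refund, 9, KW, 9); (refund, NULL, QE, 9); (NULL, NULL, QE, 9)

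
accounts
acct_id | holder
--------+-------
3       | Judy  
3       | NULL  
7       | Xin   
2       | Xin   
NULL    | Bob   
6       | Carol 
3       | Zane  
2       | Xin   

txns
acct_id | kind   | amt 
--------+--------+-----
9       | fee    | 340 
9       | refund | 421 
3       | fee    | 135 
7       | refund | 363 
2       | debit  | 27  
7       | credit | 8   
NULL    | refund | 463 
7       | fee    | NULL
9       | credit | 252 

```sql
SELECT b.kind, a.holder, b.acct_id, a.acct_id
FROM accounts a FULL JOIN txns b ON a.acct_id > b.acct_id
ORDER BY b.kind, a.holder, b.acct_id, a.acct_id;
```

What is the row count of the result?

FULL OUTER JOIN keeps every row from both sides; unmatched rows get NULL for the other side's columns.
Matching on a.acct_id > b.acct_id. A NULL in a compared column never satisfies the condition.
Matched pairs: 7; unmatched a rows kept: 3; unmatched b rows kept: 7.
Total: 7 matched + 10 padded = 17 rows.

17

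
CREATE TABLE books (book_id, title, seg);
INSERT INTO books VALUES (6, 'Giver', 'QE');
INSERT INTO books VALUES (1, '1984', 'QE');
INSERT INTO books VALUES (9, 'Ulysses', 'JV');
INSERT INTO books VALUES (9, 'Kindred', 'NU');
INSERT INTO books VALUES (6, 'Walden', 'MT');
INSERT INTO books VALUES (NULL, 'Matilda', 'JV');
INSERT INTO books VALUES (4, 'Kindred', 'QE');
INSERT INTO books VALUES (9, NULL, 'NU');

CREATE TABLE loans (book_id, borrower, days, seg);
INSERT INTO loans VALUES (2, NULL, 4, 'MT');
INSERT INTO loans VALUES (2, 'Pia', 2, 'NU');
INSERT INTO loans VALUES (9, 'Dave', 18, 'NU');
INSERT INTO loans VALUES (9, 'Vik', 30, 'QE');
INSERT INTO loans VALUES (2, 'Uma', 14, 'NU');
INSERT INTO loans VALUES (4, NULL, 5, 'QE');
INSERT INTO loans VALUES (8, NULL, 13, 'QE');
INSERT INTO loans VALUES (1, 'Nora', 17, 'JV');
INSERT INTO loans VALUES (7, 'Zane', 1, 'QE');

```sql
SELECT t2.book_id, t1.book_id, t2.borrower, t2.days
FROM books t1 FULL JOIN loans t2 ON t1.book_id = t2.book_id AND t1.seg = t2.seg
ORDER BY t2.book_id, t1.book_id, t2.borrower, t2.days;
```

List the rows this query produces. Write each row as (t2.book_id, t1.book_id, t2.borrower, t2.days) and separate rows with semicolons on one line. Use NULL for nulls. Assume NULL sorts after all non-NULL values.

FULL OUTER JOIN keeps every row from both sides; unmatched rows get NULL for the other side's columns.
Matching on t1.book_id = t2.book_id AND t1.seg = t2.seg. A NULL in a compared column never satisfies the condition.
- t1 (book_id=6, seg=QE) has no partner → padded with NULL.
- t1 (book_id=1, seg=QE) has no partner → padded with NULL.
- t1 (book_id=9, seg=JV) has no partner → padded with NULL.
- t1 (book_id=9, seg=NU) pairs with 1 row(s) of t2.
- t1 (book_id=6, seg=MT) has no partner → padded with NULL.
- t1 (book_id=NULL, seg=JV) has no partner → padded with NULL.
- t1 (book_id=4, seg=QE) pairs with 1 row(s) of t2.
- t1 (book_id=9, seg=NU) pairs with 1 row(s) of t2.
- 7 row(s) from t2 found no t1 partner → padded with NULL.

(1, NULL, Nora, 17); (2, NULL, Pia, 2); (2, NULL, Uma, 14); (2, NULL, NULL, 4); (4, 4, NULL, 5); (7, NULL, Zane, 1); (8, NULL, NULL, 13); (9, 9, Dave, 18); (9, 9, Dave, 18); (9, NULL, Vik, 30); (NULL, 1, NULL, NULL); (NULL, 6, NULL, NULL); (NULL, 6, NULL, NULL); (NULL, 9, NULL, NULL); (NULL, NULL, NULL, NULL)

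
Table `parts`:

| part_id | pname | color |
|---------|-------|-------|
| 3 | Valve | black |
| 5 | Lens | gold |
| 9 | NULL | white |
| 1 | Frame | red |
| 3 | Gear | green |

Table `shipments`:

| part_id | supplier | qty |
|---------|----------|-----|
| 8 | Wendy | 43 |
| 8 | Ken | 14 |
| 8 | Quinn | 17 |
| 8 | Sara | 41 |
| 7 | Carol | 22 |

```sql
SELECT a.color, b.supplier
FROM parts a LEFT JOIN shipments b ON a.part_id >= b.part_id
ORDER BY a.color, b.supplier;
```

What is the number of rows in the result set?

9

LEFT JOIN keeps every row from `parts`; unmatched rows get NULL for `shipments`'s columns.
Matching on a.part_id >= b.part_id.
- a[0] part_id=3 → no match; kept with NULLs on the b side.
- a[1] part_id=5 → no match; kept with NULLs on the b side.
- a[2] part_id=9 → 5 match(es) in b → 5 row(s).
- a[3] part_id=1 → no match; kept with NULLs on the b side.
- a[4] part_id=3 → no match; kept with NULLs on the b side.
Total: 5 matched + 4 padded = 9 rows.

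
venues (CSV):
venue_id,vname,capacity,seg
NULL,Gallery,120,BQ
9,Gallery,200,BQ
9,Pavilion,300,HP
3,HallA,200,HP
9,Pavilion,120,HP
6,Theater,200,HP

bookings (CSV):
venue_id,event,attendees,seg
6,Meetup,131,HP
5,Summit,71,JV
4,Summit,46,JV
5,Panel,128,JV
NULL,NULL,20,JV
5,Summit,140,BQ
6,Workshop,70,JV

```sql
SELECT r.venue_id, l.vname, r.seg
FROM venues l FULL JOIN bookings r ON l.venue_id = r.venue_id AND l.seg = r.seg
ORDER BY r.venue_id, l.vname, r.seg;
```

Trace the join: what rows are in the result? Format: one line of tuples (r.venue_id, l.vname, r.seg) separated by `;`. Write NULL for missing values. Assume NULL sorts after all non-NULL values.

(4, NULL, JV); (5, NULL, BQ); (5, NULL, JV); (5, NULL, JV); (6, Theater, HP); (6, NULL, JV); (NULL, Gallery, NULL); (NULL, Gallery, NULL); (NULL, HallA, NULL); (NULL, Pavilion, NULL); (NULL, Pavilion, NULL); (NULL, NULL, JV)

FULL OUTER JOIN keeps every row from both sides; unmatched rows get NULL for the other side's columns.
Matching on l.venue_id = r.venue_id AND l.seg = r.seg. A NULL in a compared column never satisfies the condition.
- l row (venue_id=NULL, seg=BQ): no match → kept, r columns NULL.
- l row (venue_id=9, seg=BQ): no match → kept, r columns NULL.
- l row (venue_id=9, seg=HP): no match → kept, r columns NULL.
- l row (venue_id=3, seg=HP): no match → kept, r columns NULL.
- l row (venue_id=9, seg=HP): no match → kept, r columns NULL.
- l row (venue_id=6, seg=HP): matches 1 r row(s) → 1 output row(s).
- plus 6 unmatched r row(s), each kept with NULL l columns.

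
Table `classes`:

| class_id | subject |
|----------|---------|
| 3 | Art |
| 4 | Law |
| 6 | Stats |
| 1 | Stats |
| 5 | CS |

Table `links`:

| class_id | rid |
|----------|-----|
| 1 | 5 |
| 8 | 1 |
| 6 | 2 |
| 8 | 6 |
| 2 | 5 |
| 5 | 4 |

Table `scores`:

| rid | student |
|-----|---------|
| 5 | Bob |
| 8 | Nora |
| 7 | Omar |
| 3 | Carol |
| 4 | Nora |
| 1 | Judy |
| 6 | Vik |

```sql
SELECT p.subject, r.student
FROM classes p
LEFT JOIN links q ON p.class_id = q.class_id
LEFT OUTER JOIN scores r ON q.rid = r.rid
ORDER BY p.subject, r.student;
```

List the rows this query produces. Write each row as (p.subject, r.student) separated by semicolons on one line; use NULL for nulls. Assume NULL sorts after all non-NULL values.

(Art, NULL); (CS, Nora); (Law, NULL); (Stats, Bob); (Stats, NULL)

Joins associate left-to-right: classes LEFT JOIN links on class_id gives 5 intermediate row(s).
Then LEFT JOIN `scores r` on rid: each of those 5 rows is kept; rows whose q.rid has no match in r get NULL for r's columns.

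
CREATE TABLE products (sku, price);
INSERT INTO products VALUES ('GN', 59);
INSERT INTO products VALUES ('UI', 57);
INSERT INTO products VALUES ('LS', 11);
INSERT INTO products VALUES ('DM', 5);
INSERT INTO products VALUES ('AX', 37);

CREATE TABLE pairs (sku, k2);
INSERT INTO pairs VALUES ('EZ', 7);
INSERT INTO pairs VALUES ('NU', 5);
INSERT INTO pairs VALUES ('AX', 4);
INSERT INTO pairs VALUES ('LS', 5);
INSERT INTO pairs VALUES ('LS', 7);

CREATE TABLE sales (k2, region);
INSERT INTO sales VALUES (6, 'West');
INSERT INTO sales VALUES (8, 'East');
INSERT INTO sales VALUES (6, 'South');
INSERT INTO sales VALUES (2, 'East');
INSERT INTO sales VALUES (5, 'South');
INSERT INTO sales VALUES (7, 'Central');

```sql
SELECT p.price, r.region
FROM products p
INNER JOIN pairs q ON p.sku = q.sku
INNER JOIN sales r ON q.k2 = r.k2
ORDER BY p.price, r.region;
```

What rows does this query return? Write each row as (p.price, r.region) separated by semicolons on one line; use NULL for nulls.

(11, Central); (11, South)

Joins associate left-to-right: products INNER JOIN pairs on sku gives 3 intermediate row(s).
Then INNER JOIN `sales r` on k2: keep only rows whose q.k2 appears in r.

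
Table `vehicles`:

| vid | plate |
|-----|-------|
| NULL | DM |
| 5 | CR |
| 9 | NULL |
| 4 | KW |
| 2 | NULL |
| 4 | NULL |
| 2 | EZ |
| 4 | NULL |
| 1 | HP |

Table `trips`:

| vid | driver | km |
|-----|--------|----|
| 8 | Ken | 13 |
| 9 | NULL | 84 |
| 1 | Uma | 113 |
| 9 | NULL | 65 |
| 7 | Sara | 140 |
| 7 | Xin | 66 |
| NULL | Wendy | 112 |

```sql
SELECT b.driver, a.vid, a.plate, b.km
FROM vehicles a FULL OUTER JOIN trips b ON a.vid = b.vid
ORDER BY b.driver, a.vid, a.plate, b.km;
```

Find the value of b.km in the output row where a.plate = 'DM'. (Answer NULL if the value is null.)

NULL

FULL OUTER JOIN keeps every row from both sides; unmatched rows get NULL for the other side's columns.
Matching on a.vid = b.vid. A NULL in a compared column never satisfies the condition.
Matched pairs: 3; unmatched a rows kept: 7; unmatched b rows kept: 4.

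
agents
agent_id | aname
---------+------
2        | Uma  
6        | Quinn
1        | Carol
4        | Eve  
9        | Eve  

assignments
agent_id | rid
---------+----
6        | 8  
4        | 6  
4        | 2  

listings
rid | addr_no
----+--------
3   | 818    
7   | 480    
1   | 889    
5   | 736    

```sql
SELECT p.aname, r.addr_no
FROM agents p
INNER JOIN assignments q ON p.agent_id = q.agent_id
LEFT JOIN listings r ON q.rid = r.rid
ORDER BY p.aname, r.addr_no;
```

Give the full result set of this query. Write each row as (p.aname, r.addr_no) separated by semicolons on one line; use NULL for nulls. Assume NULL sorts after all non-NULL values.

Joins associate left-to-right: agents INNER JOIN assignments on agent_id gives 3 intermediate row(s).
Then LEFT JOIN `listings r` on rid: each of those 3 rows is kept; rows whose q.rid has no match in r get NULL for r's columns.

(Eve, NULL); (Eve, NULL); (Quinn, NULL)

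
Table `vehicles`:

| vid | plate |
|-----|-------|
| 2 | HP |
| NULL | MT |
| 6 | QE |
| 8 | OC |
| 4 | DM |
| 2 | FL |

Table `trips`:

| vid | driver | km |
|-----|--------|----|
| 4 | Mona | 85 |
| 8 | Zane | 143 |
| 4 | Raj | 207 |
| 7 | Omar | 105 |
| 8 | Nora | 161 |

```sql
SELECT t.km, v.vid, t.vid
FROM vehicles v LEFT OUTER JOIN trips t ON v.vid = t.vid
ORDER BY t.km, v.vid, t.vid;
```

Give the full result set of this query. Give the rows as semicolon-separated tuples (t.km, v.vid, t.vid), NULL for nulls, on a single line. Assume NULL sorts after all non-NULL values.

(85, 4, 4); (143, 8, 8); (161, 8, 8); (207, 4, 4); (NULL, 2, NULL); (NULL, 2, NULL); (NULL, 6, NULL); (NULL, NULL, NULL)

LEFT JOIN keeps every row from `vehicles`; unmatched rows get NULL for `trips`'s columns.
Matching on v.vid = t.vid. A NULL in a compared column never satisfies the condition.
- v (vid=2) has no partner → padded with NULL.
- v (vid=NULL) has no partner → padded with NULL.
- v (vid=6) has no partner → padded with NULL.
- v (vid=8) pairs with 2 row(s) of t.
- v (vid=4) pairs with 2 row(s) of t.
- v (vid=2) has no partner → padded with NULL.
After projecting and ordering:
t.km | v.vid | t.vid
85 | 4 | 4
143 | 8 | 8
161 | 8 | 8
207 | 4 | 4
NULL | 2 | NULL
NULL | 2 | NULL
NULL | 6 | NULL
NULL | NULL | NULL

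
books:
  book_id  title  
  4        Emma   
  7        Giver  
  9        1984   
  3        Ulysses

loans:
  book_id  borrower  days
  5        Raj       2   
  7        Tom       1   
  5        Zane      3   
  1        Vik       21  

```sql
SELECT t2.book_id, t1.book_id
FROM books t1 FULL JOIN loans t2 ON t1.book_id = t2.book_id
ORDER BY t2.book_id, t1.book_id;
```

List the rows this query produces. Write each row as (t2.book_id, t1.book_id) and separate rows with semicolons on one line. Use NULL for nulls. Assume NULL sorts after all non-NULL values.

(1, NULL); (5, NULL); (5, NULL); (7, 7); (NULL, 3); (NULL, 4); (NULL, 9)

FULL OUTER JOIN keeps every row from both sides; unmatched rows get NULL for the other side's columns.
Matching on t1.book_id = t2.book_id.
Matched pairs: 1; unmatched t1 rows kept: 3; unmatched t2 rows kept: 3.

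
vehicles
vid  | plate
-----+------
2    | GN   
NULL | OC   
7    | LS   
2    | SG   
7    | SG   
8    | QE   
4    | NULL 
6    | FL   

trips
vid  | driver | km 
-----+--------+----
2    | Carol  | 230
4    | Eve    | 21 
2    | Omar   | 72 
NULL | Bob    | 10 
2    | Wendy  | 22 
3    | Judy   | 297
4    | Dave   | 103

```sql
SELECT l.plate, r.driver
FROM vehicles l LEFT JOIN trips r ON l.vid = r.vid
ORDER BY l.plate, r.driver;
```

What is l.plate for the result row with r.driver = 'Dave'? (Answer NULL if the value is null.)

NULL

LEFT JOIN keeps every row from `vehicles`; unmatched rows get NULL for `trips`'s columns.
Matching on l.vid = r.vid. A NULL in a compared column never satisfies the condition.
- l (vid=2) pairs with 3 row(s) of r.
- l (vid=NULL) has no partner → padded with NULL.
- l (vid=7) has no partner → padded with NULL.
- l (vid=2) pairs with 3 row(s) of r.
- l (vid=7) has no partner → padded with NULL.
- l (vid=8) has no partner → padded with NULL.
- l (vid=4) pairs with 2 row(s) of r.
- l (vid=6) has no partner → padded with NULL.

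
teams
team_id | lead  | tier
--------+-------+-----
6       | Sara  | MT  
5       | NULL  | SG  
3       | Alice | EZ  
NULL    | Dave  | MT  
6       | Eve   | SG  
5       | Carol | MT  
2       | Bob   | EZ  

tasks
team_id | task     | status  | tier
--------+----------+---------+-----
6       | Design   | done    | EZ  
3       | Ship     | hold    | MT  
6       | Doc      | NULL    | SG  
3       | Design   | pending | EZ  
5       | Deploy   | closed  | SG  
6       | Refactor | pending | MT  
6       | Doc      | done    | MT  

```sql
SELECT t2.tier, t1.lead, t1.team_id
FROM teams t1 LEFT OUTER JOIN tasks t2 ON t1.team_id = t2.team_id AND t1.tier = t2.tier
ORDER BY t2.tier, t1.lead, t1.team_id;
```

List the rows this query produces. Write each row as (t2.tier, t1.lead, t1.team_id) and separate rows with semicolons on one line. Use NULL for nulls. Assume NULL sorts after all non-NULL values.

LEFT JOIN keeps every row from `teams`; unmatched rows get NULL for `tasks`'s columns.
Matching on t1.team_id = t2.team_id AND t1.tier = t2.tier. A NULL in a compared column never satisfies the condition.
- team_id=6, tier=MT: 2 matching t2 row(s), so 2 row(s) emitted.
- team_id=5, tier=SG: 1 matching t2 row(s), so 1 row(s) emitted.
- team_id=3, tier=EZ: 1 matching t2 row(s), so 1 row(s) emitted.
- team_id=NULL, tier=MT: no t2 row matches, row kept with t2 columns NULL.
- team_id=6, tier=SG: 1 matching t2 row(s), so 1 row(s) emitted.
- team_id=5, tier=MT: no t2 row matches, row kept with t2 columns NULL.
- team_id=2, tier=EZ: no t2 row matches, row kept with t2 columns NULL.
After projecting and ordering:
t2.tier | t1.lead | t1.team_id
EZ | Alice | 3
MT | Sara | 6
MT | Sara | 6
SG | Eve | 6
SG | NULL | 5
NULL | Bob | 2
NULL | Carol | 5
NULL | Dave | NULL

(EZ, Alice, 3); (MT, Sara, 6); (MT, Sara, 6); (SG, Eve, 6); (SG, NULL, 5); (NULL, Bob, 2); (NULL, Carol, 5); (NULL, Dave, NULL)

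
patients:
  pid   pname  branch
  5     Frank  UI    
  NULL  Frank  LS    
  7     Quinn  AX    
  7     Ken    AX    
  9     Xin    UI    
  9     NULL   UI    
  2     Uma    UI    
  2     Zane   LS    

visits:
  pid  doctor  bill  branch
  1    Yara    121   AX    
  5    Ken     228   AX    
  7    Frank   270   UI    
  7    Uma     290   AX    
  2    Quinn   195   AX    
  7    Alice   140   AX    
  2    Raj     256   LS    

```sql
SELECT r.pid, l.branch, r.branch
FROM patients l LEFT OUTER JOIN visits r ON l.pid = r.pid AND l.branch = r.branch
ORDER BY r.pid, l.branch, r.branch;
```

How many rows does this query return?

10

LEFT JOIN keeps every row from `patients`; unmatched rows get NULL for `visits`'s columns.
Matching on l.pid = r.pid AND l.branch = r.branch. A NULL in a compared column never satisfies the condition.
Matched pairs: 5; unmatched l rows kept: 5.
Total: 5 matched + 5 padded = 10 rows.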